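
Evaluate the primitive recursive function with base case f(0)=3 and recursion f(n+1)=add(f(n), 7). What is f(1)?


f(0) = 3
f(1) = add(f(0), 7) = add(3, 7) = 10


10


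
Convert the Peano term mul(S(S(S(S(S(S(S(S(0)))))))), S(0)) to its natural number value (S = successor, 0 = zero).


mul(S^8(0), S^1(0)):
S^8(0) = 8
S^1(0) = 1
8 * 1 = 8

8


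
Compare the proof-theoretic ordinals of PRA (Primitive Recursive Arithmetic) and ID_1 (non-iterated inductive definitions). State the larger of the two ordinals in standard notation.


Proof-theoretic ordinal of PRA (Primitive Recursive Arithmetic): omega^omega
Proof-theoretic ordinal of ID_1 (non-iterated inductive definitions): psi_0(epsilon_{Omega+1})
Comparing: omega^omega < psi_0(epsilon_{Omega+1}).
The larger ordinal is psi_0(epsilon_{Omega+1}) (from ID_1 (non-iterated inductive definitions)).

psi_0(epsilon_{Omega+1})


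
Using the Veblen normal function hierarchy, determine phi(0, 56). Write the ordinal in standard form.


phi(0, 56):
phi(0, beta) = omega^beta by definition.
phi(0, 56) = omega^56

omega^56


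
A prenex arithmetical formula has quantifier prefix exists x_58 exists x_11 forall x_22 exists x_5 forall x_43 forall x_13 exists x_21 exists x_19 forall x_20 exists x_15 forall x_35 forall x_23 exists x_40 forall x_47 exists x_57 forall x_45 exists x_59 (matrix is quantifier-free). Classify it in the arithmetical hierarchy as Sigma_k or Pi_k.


Leading quantifier is exists, so the class is Sigma.
Number of quantifier blocks = alternations + 1 = 12 + 1 = 13.
Classification: Sigma_13

Sigma_13


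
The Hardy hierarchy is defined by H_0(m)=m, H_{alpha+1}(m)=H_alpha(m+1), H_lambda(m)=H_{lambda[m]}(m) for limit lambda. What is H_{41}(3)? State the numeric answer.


H_41(3):
For finite ordinals k, H_k(n) = n + k (each successor step adds 1).
H_41(3) = 3 + 41 = 44

44


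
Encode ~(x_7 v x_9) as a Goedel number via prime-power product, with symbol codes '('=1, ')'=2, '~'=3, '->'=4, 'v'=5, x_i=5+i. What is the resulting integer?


Formula: ~(x_7 v x_9)
Symbol codes: [3, 1, 12, 5, 14, 2]
Primes: [2, 3, 5, 7, 11, 13]
p_1^3 = 2^3 = 8
p_2^1 = 3^1 = 3
p_3^12 = 5^12 = 244140625
p_4^5 = 7^5 = 16807
p_5^14 = 11^14 = 379749833583241
p_6^2 = 13^2 = 169
Product = 6320126786500000906072265625000

6320126786500000906072265625000


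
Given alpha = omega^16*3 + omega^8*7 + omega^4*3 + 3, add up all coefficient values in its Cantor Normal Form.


CNF: omega^16*3 + omega^8*7 + omega^4*3 + 3
Coefficients: 3 + 7 + 3 + 3 = 16

16


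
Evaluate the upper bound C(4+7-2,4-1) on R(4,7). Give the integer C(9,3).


R(4,7) <= C(4+7-2, 4-1) = C(9, 3)
C(9, 3) = 9! / (3! * 6!)
= 84

84


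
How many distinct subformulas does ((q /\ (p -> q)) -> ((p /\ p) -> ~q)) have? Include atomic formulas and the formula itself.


Formula: ((q /\ (p -> q)) -> ((p /\ p) -> ~q))
Subformulas found:
  1. q
  2. p
  3. ~q
  4. (p /\ p)
  5. (p -> q)
  6. (q /\ (p -> q))
  7. ((p /\ p) -> ~q)
  8. ((q /\ (p -> q)) -> ((p /\ p) -> ~q))
Total distinct subformulas = 8

8


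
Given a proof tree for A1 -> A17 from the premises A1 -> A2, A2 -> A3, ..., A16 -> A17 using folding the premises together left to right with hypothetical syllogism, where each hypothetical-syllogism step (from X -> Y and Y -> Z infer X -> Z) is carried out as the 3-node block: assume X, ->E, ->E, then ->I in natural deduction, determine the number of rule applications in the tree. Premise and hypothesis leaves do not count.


There are 16 premises in the chain. The first HS step combines premises 1 and 2; each further premise needs one more HS step.
So 16 premises require 16 - 1 = 15 hypothetical-syllogism steps.
Each HS step uses 3 inference nodes (->E, ->E, ->I).
15 * 3 = 45 total inference nodes.

45


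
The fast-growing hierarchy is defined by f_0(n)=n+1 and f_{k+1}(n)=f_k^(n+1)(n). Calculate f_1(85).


f_1(85) = f_0^86(85)
f_0 adds 1 each time, applied 86 times.
f_1(85) = 85 + 86 = 171

171


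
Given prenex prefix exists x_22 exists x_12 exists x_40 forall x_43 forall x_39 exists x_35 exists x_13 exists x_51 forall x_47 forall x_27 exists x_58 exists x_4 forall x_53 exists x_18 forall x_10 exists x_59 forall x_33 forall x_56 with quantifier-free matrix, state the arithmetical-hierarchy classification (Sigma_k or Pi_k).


Leading quantifier is exists, so the class is Sigma.
Number of quantifier blocks = alternations + 1 = 9 + 1 = 10.
Classification: Sigma_10

Sigma_10


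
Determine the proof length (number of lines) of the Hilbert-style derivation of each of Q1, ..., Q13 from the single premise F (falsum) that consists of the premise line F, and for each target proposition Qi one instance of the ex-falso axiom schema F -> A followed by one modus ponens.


Ex falso, line by line:
- 1 premise line (F)
- 13 targets, each needing 1 axiom instance (F -> Qi) + 1 MP = 2 lines: 2 * 13 = 26
Total = 1 + 26 = 27 lines.

27


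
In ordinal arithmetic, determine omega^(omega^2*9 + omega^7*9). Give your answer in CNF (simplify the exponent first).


omega^(omega^2*9 + omega^7*9):
In ordinal addition a term is absorbed by a following term of strictly larger exponent: 2 < 7, so omega^2*9 + omega^7*9 = omega^7*9.
omega raised to a CNF ordinal is a single CNF term: Result = omega^(omega^7*9)

omega^(omega^7*9)


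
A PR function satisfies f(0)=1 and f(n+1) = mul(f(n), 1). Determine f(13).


f(0) = 1
f(1) = mul(f(0), 1) = mul(1, 1) = 1
f(2) = mul(f(1), 1) = mul(1, 1) = 1
f(3) = mul(f(2), 1) = mul(1, 1) = 1
f(4) = mul(f(3), 1) = mul(1, 1) = 1
f(5) = mul(f(4), 1) = mul(1, 1) = 1
f(6) = mul(f(5), 1) = mul(1, 1) = 1
f(7) = mul(f(6), 1) = mul(1, 1) = 1
f(8) = mul(f(7), 1) = mul(1, 1) = 1
f(9) = mul(f(8), 1) = mul(1, 1) = 1
f(10) = mul(f(9), 1) = mul(1, 1) = 1
f(11) = mul(f(10), 1) = mul(1, 1) = 1
f(12) = mul(f(11), 1) = mul(1, 1) = 1
f(13) = mul(f(12), 1) = mul(1, 1) = 1


1


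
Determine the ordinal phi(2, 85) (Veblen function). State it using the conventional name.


phi(2, 85):
phi(2, beta) = zeta_beta (the beta-th zeta number, fixed point of epsilon).
phi(2, 85) = zeta_85

zeta_85


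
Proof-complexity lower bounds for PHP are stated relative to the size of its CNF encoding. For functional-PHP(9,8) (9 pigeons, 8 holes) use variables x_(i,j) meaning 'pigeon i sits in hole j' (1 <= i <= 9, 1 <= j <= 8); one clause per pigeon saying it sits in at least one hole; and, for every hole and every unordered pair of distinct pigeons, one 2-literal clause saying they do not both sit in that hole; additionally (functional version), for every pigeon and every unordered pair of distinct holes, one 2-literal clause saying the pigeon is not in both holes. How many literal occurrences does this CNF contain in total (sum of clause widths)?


functional-PHP(9,8): 9 pigeons, 8 holes, 9*8 = 72 variables.
- pigeon clauses: one per pigeon -> 9 clauses of width 8 -> 72 literals
- hole clauses: 8 holes * C(9,2) = 8 * 36 -> 288 clauses of width 2 -> 576 literals
- functional clauses: 9 pigeons * C(8,2) = 9 * 28 -> 252 clauses of width 2 -> 504 literals
Total literal occurrences = 72 + 576 + 504 = 1152

1152


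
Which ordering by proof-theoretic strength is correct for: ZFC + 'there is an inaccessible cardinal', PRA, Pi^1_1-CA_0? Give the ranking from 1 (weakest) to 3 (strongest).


Ordering by consistency strength:
1. PRA
2. Pi^1_1-CA_0
3. ZFC + 'there is an inaccessible cardinal'


ZFC + 'there is an inaccessible cardinal'=3, PRA=1, Pi^1_1-CA_0=2


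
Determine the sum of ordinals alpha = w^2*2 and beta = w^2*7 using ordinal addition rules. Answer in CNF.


Ordinal addition w^2*2 + w^2*7:
Both terms have the same exponent 2.
w^e*c + w^e*d = w^e*(c+d).
Result = w^2*(2+7) = w^2*9

w^2*9


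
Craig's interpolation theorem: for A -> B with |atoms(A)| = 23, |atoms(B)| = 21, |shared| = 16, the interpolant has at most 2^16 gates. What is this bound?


Shared atoms = 16
Craig interpolant size bound = 2^16
= 65536

65536


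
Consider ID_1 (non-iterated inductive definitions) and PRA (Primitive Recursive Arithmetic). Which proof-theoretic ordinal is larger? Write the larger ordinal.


Proof-theoretic ordinal of ID_1 (non-iterated inductive definitions): psi_0(epsilon_{Omega+1})
Proof-theoretic ordinal of PRA (Primitive Recursive Arithmetic): omega^omega
Comparing: omega^omega < psi_0(epsilon_{Omega+1}).
The larger ordinal is psi_0(epsilon_{Omega+1}) (from ID_1 (non-iterated inductive definitions)).

psi_0(epsilon_{Omega+1})


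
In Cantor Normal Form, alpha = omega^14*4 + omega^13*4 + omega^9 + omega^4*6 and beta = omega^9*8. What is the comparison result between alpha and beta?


Compare term by term from highest exponent:
alpha = omega^14*4 + omega^13*4 + omega^9 + omega^4*6
beta = omega^9*8
Term 1: alpha has omega^14*4, beta has omega^9*8
Term 2: alpha has omega^13*4, beta has omega^0*0
Term 3: alpha has omega^9*1, beta has omega^0*0
Term 4: alpha has omega^4*6, beta has omega^0*0
Result: alpha > beta

alpha > beta


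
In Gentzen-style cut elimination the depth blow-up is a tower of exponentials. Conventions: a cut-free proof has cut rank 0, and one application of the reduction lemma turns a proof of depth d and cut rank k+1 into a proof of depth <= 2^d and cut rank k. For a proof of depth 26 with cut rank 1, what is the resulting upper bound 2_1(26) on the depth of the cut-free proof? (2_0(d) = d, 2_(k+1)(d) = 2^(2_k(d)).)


Each rank reduction sends depth d to at most 2^d; cut rank r needs r reductions.
2_0(26) = 26
2_1(26) = 2^26 = 67108864
Cut-free depth bound = 67108864

67108864


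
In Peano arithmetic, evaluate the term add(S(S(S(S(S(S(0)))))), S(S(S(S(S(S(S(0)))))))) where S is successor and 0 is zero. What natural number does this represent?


add(S^6(0), S^7(0)):
S^6(0) = 6
S^7(0) = 7
6 + 7 = 13

13


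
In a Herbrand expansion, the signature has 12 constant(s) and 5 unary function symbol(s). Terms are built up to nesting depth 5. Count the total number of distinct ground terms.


Herbrand terms by depth:
Depth 0: 12 constants
Depth 1: 60 new terms (running total: 72)
Depth 2: 300 new terms (running total: 372)
Depth 3: 1500 new terms (running total: 1872)
Depth 4: 7500 new terms (running total: 9372)
Depth 5: 37500 new terms (running total: 46872)
Total distinct ground terms = 46872

46872


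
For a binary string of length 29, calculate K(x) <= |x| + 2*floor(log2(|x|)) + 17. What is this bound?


floor(log2(29)) = 4
2 * 4 = 8
K(x) <= 29 + 8 + 17 = 54

54


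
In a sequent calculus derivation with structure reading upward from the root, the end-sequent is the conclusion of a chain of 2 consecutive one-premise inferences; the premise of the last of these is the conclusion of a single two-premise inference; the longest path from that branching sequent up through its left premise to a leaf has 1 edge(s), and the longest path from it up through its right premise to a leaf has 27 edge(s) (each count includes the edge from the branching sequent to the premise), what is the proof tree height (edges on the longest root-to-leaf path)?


Longest path through the left premise: 1 edges (measured from the branching sequent)
Longest path through the right premise: 27 edges
Height of the subtree rooted at the branching sequent: max(1, 27) = 27
The branching sequent sits 2 edges above the root (the chain of one-premise inferences), so height = 27 + 2 = 29

29


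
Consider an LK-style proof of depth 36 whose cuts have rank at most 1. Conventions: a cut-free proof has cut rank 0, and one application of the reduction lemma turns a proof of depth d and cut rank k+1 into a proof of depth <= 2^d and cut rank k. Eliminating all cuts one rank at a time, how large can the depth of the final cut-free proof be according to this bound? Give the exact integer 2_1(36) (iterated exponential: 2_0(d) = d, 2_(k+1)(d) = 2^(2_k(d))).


Each rank reduction sends depth d to at most 2^d; cut rank r needs r reductions.
2_0(36) = 36
2_1(36) = 2^36 = 68719476736
Cut-free depth bound = 68719476736

68719476736


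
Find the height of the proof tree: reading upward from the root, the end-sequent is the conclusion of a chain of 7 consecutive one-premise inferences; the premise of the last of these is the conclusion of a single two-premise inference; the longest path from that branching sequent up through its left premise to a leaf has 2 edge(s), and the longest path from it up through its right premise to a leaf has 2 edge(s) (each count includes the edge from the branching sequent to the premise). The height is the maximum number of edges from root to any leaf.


Longest path through the left premise: 2 edges (measured from the branching sequent)
Longest path through the right premise: 2 edges
Height of the subtree rooted at the branching sequent: max(2, 2) = 2
The branching sequent sits 7 edges above the root (the chain of one-premise inferences), so height = 2 + 7 = 9

9


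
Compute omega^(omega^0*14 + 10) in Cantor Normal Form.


omega^(omega^0*14 + 10):
omega^0 = 1, so the exponent is 14 + 10 = 24 (finite ordinal addition).
Result = omega^24, already a single CNF term.

omega^24


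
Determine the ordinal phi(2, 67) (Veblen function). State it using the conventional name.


phi(2, 67):
phi(2, beta) = zeta_beta (the beta-th zeta number, fixed point of epsilon).
phi(2, 67) = zeta_67

zeta_67


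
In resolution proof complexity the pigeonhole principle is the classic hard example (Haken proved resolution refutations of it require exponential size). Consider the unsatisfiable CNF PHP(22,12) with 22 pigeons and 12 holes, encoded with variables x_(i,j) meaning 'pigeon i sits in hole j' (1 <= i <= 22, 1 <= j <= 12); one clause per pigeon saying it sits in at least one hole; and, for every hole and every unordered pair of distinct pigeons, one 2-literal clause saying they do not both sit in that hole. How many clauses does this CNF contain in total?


PHP(22,12): 22 pigeons, 12 holes, 22*12 = 264 variables.
- pigeon clauses: one per pigeon -> 22 clauses
- hole clauses: 12 holes * C(22,2) = 12 * 231 -> 2772 clauses
Total clauses = 22 + 2772 = 2794

2794


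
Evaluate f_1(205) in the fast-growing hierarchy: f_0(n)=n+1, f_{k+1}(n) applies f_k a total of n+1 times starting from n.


f_1(205) = f_0^206(205)
f_0 adds 1 each time, applied 206 times.
f_1(205) = 205 + 206 = 411

411


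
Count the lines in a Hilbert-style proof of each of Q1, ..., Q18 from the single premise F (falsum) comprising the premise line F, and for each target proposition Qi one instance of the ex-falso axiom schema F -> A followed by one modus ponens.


Ex falso, line by line:
- 1 premise line (F)
- 18 targets, each needing 1 axiom instance (F -> Qi) + 1 MP = 2 lines: 2 * 18 = 36
Total = 1 + 36 = 37 lines.

37


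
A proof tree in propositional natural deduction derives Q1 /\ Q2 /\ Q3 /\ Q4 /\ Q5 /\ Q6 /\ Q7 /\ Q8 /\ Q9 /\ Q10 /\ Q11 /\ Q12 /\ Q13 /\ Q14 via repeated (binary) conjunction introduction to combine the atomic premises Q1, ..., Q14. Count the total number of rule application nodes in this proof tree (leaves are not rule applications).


The target conjunction has 14 conjuncts, i.e. 13 binary /\ connectives.
Each conjunction-intro joins two pieces, so 14 atoms require 14-1 = 13 applications.
Total inference nodes = 13

13


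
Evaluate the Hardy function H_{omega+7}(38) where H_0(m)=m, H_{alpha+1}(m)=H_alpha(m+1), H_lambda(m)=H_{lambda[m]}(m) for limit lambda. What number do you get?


H_{omega+7}(38):
Unwind the 7 successor steps: H_{omega+7}(38) = H_omega(38+7) = H_omega(45).
H_omega(m) = H_m(m) = m + m = 2m.
Result = 2 * 45 = 90

90


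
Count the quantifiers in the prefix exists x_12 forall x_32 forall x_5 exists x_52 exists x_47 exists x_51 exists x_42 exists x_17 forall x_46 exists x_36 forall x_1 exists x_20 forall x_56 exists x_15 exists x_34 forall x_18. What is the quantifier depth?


Quantifier prefix has 16 quantifier symbols.
Quantifier depth = 16

16


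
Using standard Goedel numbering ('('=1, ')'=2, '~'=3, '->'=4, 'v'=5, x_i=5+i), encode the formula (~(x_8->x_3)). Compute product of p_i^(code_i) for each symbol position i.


Formula: (~(x_8->x_3))
Symbol codes: [1, 3, 1, 13, 4, 8, 2, 2]
Primes: [2, 3, 5, 7, 11, 13, 17, 19]
p_1^1 = 2^1 = 2
p_2^3 = 3^3 = 27
p_3^1 = 5^1 = 5
p_4^13 = 7^13 = 96889010407
p_5^4 = 11^4 = 14641
p_6^8 = 13^8 = 815730721
p_7^2 = 17^2 = 289
p_8^2 = 19^2 = 361
Product = 32595743234795915422721946883410

32595743234795915422721946883410


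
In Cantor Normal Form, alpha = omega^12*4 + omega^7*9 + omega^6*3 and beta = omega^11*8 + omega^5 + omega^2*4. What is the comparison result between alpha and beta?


Compare term by term from highest exponent:
alpha = omega^12*4 + omega^7*9 + omega^6*3
beta = omega^11*8 + omega^5 + omega^2*4
Term 1: alpha has omega^12*4, beta has omega^11*8
Term 2: alpha has omega^7*9, beta has omega^5*1
Term 3: alpha has omega^6*3, beta has omega^2*4
Result: alpha > beta

alpha > beta


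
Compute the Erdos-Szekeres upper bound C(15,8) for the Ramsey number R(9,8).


R(9,8) <= C(9+8-2, 9-1) = C(15, 8)
C(15, 8) = 15! / (8! * 7!)
= 6435

6435


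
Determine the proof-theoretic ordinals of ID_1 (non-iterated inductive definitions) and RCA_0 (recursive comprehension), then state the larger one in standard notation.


Proof-theoretic ordinal of ID_1 (non-iterated inductive definitions): psi_0(epsilon_{Omega+1})
Proof-theoretic ordinal of RCA_0 (recursive comprehension): omega^omega
Comparing: omega^omega < psi_0(epsilon_{Omega+1}).
The larger ordinal is psi_0(epsilon_{Omega+1}) (from ID_1 (non-iterated inductive definitions)).

psi_0(epsilon_{Omega+1})


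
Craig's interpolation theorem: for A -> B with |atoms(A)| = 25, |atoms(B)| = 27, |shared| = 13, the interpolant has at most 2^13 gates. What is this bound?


Shared atoms = 13
Craig interpolant size bound = 2^13
= 8192

8192


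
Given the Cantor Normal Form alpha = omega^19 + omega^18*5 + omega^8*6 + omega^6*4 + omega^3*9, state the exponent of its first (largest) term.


CNF: omega^19 + omega^18*5 + omega^8*6 + omega^6*4 + omega^3*9
The leading term is omega^19, which has exponent 19.

19


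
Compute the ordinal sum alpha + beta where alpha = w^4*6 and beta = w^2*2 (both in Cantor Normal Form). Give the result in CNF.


Ordinal addition w^4*6 + w^2*2:
Leading exponent of alpha (4) > leading exponent of beta (2).
Since alpha's term has higher exponent than beta's leading term,
the sum is simply alpha followed by beta.
Result = w^4*6 + w^2*2

w^4*6 + w^2*2


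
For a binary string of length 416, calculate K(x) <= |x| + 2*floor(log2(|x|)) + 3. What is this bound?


floor(log2(416)) = 8
2 * 8 = 16
K(x) <= 416 + 16 + 3 = 435

435


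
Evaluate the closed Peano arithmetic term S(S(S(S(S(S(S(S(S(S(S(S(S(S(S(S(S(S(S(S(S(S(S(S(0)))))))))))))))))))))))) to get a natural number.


Counting successors applied to 0:
24 applications of S to 0 = 24

24


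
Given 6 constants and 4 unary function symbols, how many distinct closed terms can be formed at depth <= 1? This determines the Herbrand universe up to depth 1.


Herbrand terms by depth:
Depth 0: 6 constants
Depth 1: 24 new terms (running total: 30)
Total distinct ground terms = 30

30


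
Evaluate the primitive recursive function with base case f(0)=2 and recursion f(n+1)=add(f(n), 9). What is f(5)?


f(0) = 2
f(1) = add(f(0), 9) = add(2, 9) = 11
f(2) = add(f(1), 9) = add(11, 9) = 20
f(3) = add(f(2), 9) = add(20, 9) = 29
f(4) = add(f(3), 9) = add(29, 9) = 38
f(5) = add(f(4), 9) = add(38, 9) = 47


47


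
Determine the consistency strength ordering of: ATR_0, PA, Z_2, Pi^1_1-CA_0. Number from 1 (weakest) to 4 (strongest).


Ordering by consistency strength:
1. PA
2. ATR_0
3. Pi^1_1-CA_0
4. Z_2


ATR_0=2, PA=1, Z_2=4, Pi^1_1-CA_0=3


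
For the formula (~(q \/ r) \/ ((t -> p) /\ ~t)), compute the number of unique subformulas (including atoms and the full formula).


Formula: (~(q \/ r) \/ ((t -> p) /\ ~t))
Subformulas found:
  1. q
  2. r
  3. t
  4. p
  5. ~t
  6. (q \/ r)
  7. (t -> p)
  8. ~(q \/ r)
  9. ((t -> p) /\ ~t)
  10. (~(q \/ r) \/ ((t -> p) /\ ~t))
Total distinct subformulas = 10

10


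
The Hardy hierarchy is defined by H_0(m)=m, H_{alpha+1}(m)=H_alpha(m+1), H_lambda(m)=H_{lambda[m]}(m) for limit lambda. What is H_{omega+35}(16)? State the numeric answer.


H_{omega+35}(16):
Unwind the 35 successor steps: H_{omega+35}(16) = H_omega(16+35) = H_omega(51).
H_omega(m) = H_m(m) = m + m = 2m.
Result = 2 * 51 = 102

102


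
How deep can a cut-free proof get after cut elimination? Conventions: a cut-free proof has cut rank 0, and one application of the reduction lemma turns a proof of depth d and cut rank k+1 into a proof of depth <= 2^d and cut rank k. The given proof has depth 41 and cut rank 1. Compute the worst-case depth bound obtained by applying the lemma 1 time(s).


Each rank reduction sends depth d to at most 2^d; cut rank r needs r reductions.
2_0(41) = 41
2_1(41) = 2^41 = 2199023255552
Cut-free depth bound = 2199023255552

2199023255552


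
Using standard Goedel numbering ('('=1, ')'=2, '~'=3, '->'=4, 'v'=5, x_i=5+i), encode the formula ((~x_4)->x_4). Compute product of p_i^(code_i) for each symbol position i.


Formula: ((~x_4)->x_4)
Symbol codes: [1, 1, 3, 9, 2, 4, 9, 2]
Primes: [2, 3, 5, 7, 11, 13, 17, 19]
p_1^1 = 2^1 = 2
p_2^1 = 3^1 = 3
p_3^3 = 5^3 = 125
p_4^9 = 7^9 = 40353607
p_5^2 = 11^2 = 121
p_6^4 = 13^4 = 28561
p_7^9 = 17^9 = 118587876497
p_8^2 = 19^2 = 361
Product = 4477647462334711002605646629250

4477647462334711002605646629250


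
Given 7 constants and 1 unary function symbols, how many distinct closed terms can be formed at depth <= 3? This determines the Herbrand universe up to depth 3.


Herbrand terms by depth:
Depth 0: 7 constants
Depth 1: 7 new terms (running total: 14)
Depth 2: 7 new terms (running total: 21)
Depth 3: 7 new terms (running total: 28)
Total distinct ground terms = 28

28


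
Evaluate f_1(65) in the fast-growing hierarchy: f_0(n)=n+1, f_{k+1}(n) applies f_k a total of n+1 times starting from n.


f_1(65) = f_0^66(65)
f_0 adds 1 each time, applied 66 times.
f_1(65) = 65 + 66 = 131

131


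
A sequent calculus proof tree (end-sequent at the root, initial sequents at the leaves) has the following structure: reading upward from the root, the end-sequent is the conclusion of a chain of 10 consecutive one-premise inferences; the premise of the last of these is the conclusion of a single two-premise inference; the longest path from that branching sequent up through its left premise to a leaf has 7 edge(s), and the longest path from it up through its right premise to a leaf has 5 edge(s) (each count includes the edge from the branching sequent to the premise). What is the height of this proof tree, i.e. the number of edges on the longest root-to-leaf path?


Longest path through the left premise: 7 edges (measured from the branching sequent)
Longest path through the right premise: 5 edges
Height of the subtree rooted at the branching sequent: max(7, 5) = 7
The branching sequent sits 10 edges above the root (the chain of one-premise inferences), so height = 7 + 10 = 17

17


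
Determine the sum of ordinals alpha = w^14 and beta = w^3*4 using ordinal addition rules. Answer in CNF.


Ordinal addition w^14 + w^3*4:
Leading exponent of alpha (14) > leading exponent of beta (3).
Since alpha's term has higher exponent than beta's leading term,
the sum is simply alpha followed by beta.
Result = w^14 + w^3*4

w^14 + w^3*4


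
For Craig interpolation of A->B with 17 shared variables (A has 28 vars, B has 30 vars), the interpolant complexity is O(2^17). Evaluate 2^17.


Shared atoms = 17
Craig interpolant size bound = 2^17
= 131072

131072


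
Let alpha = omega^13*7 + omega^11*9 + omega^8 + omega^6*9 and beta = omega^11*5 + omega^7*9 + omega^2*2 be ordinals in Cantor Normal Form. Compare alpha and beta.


Compare term by term from highest exponent:
alpha = omega^13*7 + omega^11*9 + omega^8 + omega^6*9
beta = omega^11*5 + omega^7*9 + omega^2*2
Term 1: alpha has omega^13*7, beta has omega^11*5
Term 2: alpha has omega^11*9, beta has omega^7*9
Term 3: alpha has omega^8*1, beta has omega^2*2
Term 4: alpha has omega^6*9, beta has omega^0*0
Result: alpha > beta

alpha > beta


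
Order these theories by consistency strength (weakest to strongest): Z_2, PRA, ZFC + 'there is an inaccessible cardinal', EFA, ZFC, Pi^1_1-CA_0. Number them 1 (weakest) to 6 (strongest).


Ordering by consistency strength:
1. EFA
2. PRA
3. Pi^1_1-CA_0
4. Z_2
5. ZFC
6. ZFC + 'there is an inaccessible cardinal'


Z_2=4, PRA=2, ZFC + 'there is an inaccessible cardinal'=6, EFA=1, ZFC=5, Pi^1_1-CA_0=3


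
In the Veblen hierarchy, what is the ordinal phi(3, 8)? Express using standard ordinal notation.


phi(3, 8):
phi(3, beta) = eta_beta (the beta-th eta number, fixed point of zeta).
phi(3, 8) = eta_8

eta_8


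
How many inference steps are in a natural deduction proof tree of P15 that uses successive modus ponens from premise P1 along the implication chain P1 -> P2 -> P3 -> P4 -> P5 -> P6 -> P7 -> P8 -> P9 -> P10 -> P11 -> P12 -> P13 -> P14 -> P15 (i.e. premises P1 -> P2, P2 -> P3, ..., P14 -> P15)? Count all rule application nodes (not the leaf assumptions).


We have a chain: P1 -> P2 -> P3 -> P4 -> P5 -> P6 -> P7 -> P8 -> P9 -> P10 -> P11 -> P12 -> P13 -> P14 -> P15.
Each modus ponens application produces the next variable.
The chain has 15 propositions, so 15-1 = 14 modus ponens steps.
Total inference nodes = 14

14


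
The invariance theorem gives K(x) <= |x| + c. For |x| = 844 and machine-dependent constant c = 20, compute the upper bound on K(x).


K(x) <= |x| + c = 844 + 20 = 864

864


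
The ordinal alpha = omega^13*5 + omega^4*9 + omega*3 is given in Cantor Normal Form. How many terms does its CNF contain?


CNF: omega^13*5 + omega^4*9 + omega*3
Count the summands separated by '+':
  term 1: omega^13*5
  term 2: omega^4*9
  term 3: omega*3
Total terms = 3

3


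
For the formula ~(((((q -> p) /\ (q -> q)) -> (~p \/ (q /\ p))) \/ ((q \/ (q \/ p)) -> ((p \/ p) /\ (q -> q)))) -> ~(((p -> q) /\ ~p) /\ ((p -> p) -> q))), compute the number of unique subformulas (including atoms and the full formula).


Formula: ~(((((q -> p) /\ (q -> q)) -> (~p \/ (q /\ p))) \/ ((q \/ (q \/ p)) -> ((p \/ p) /\ (q -> q)))) -> ~(((p -> q) /\ ~p) /\ ((p -> p) -> q)))
Subformulas found:
  1. q
  2. p
  3. ~p
  4. (p \/ p)
  5. (q /\ p)
  6. (q \/ p)
  7. (q -> p)
  8. (q -> q)
  9. (p -> p)
  10. (p -> q)
  11. ((p -> p) -> q)
  12. (q \/ (q \/ p))
  13. (~p \/ (q /\ p))
  14. ((p -> q) /\ ~p)
  15. ((q -> p) /\ (q -> q))
  16. ((p \/ p) /\ (q -> q))
  17. (((p -> q) /\ ~p) /\ ((p -> p) -> q))
  18. ~(((p -> q) /\ ~p) /\ ((p -> p) -> q))
  19. ((q \/ (q \/ p)) -> ((p \/ p) /\ (q -> q)))
  20. (((q -> p) /\ (q -> q)) -> (~p \/ (q /\ p)))
  21. ((((q -> p) /\ (q -> q)) -> (~p \/ (q /\ p))) \/ ((q \/ (q \/ p)) -> ((p \/ p) /\ (q -> q))))
  22. (((((q -> p) /\ (q -> q)) -> (~p \/ (q /\ p))) \/ ((q \/ (q \/ p)) -> ((p \/ p) /\ (q -> q)))) -> ~(((p -> q) /\ ~p) /\ ((p -> p) -> q)))
  23. ~(((((q -> p) /\ (q -> q)) -> (~p \/ (q /\ p))) \/ ((q \/ (q \/ p)) -> ((p \/ p) /\ (q -> q)))) -> ~(((p -> q) /\ ~p) /\ ((p -> p) -> q)))
Total distinct subformulas = 23

23


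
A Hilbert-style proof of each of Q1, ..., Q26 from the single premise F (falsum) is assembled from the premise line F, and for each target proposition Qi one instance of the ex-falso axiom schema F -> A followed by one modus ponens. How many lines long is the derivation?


Ex falso, line by line:
- 1 premise line (F)
- 26 targets, each needing 1 axiom instance (F -> Qi) + 1 MP = 2 lines: 2 * 26 = 52
Total = 1 + 52 = 53 lines.

53


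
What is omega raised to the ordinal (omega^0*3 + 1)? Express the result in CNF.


omega^(omega^0*3 + 1):
omega^0 = 1, so the exponent is 3 + 1 = 4 (finite ordinal addition).
Result = omega^4, already a single CNF term.

omega^4


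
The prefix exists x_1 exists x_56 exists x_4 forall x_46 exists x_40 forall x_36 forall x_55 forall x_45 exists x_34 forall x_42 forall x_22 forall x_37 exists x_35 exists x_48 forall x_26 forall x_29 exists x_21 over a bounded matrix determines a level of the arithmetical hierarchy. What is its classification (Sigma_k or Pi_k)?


Leading quantifier is exists, so the class is Sigma.
Number of quantifier blocks = alternations + 1 = 8 + 1 = 9.
Classification: Sigma_9

Sigma_9


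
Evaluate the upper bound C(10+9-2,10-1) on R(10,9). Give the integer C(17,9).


R(10,9) <= C(10+9-2, 10-1) = C(17, 9)
C(17, 9) = 17! / (9! * 8!)
= 24310

24310


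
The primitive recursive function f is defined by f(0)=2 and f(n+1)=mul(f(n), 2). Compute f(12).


f(0) = 2
f(1) = mul(f(0), 2) = mul(2, 2) = 4
f(2) = mul(f(1), 2) = mul(4, 2) = 8
f(3) = mul(f(2), 2) = mul(8, 2) = 16
f(4) = mul(f(3), 2) = mul(16, 2) = 32
f(5) = mul(f(4), 2) = mul(32, 2) = 64
f(6) = mul(f(5), 2) = mul(64, 2) = 128
f(7) = mul(f(6), 2) = mul(128, 2) = 256
f(8) = mul(f(7), 2) = mul(256, 2) = 512
f(9) = mul(f(8), 2) = mul(512, 2) = 1024
f(10) = mul(f(9), 2) = mul(1024, 2) = 2048
f(11) = mul(f(10), 2) = mul(2048, 2) = 4096
f(12) = mul(f(11), 2) = mul(4096, 2) = 8192


8192


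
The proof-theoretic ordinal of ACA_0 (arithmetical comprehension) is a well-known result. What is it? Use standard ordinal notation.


The proof-theoretic ordinal of ACA_0 (arithmetical comprehension) is a standard result in ordinal analysis.
This ordinal is the supremum of order types of primitive recursive well-orderings
that the theory can prove to be well-ordered.
For ACA_0 (arithmetical comprehension), the proof-theoretic ordinal is epsilon_0.

epsilon_0


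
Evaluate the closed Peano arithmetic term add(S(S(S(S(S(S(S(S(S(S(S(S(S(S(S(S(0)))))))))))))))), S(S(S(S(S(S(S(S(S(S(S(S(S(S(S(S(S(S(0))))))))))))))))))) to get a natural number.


add(S^16(0), S^18(0)):
S^16(0) = 16
S^18(0) = 18
16 + 18 = 34

34


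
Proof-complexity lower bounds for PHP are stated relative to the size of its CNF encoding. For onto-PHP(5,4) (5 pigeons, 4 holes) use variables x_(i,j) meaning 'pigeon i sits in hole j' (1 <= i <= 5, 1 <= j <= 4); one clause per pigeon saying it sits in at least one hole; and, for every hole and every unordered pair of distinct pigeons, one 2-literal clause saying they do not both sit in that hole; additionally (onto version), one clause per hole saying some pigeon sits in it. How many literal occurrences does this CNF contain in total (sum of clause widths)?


onto-PHP(5,4): 5 pigeons, 4 holes, 5*4 = 20 variables.
- pigeon clauses: one per pigeon -> 5 clauses of width 4 -> 20 literals
- hole clauses: 4 holes * C(5,2) = 4 * 10 -> 40 clauses of width 2 -> 80 literals
- onto clauses: one per hole -> 4 clauses of width 5 -> 20 literals
Total literal occurrences = 20 + 80 + 20 = 120

120


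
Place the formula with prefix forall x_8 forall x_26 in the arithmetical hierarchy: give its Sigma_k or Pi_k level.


Leading quantifier is forall, so the class is Pi.
Number of quantifier blocks = alternations + 1 = 0 + 1 = 1.
Classification: Pi_1

Pi_1


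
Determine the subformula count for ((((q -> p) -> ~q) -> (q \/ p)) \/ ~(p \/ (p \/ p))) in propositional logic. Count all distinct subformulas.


Formula: ((((q -> p) -> ~q) -> (q \/ p)) \/ ~(p \/ (p \/ p)))
Subformulas found:
  1. q
  2. p
  3. ~q
  4. (p \/ p)
  5. (q \/ p)
  6. (q -> p)
  7. (p \/ (p \/ p))
  8. ((q -> p) -> ~q)
  9. ~(p \/ (p \/ p))
  10. (((q -> p) -> ~q) -> (q \/ p))
  11. ((((q -> p) -> ~q) -> (q \/ p)) \/ ~(p \/ (p \/ p)))
Total distinct subformulas = 11

11


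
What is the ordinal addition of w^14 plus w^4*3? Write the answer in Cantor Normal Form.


Ordinal addition w^14 + w^4*3:
Leading exponent of alpha (14) > leading exponent of beta (4).
Since alpha's term has higher exponent than beta's leading term,
the sum is simply alpha followed by beta.
Result = w^14 + w^4*3

w^14 + w^4*3


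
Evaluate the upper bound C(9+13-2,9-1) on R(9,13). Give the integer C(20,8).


R(9,13) <= C(9+13-2, 9-1) = C(20, 8)
C(20, 8) = 20! / (8! * 12!)
= 125970

125970


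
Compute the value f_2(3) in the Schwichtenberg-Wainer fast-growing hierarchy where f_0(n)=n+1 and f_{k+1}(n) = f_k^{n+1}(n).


f_2(3) = f_1^4(3)
f_1(m) = 2m + 1.
Iterating: f_1^k(n) = 2^k*(n+1) - 1.
f_2(3) = 2^4*(3+1) - 1 = 16*4 - 1 = 63

63


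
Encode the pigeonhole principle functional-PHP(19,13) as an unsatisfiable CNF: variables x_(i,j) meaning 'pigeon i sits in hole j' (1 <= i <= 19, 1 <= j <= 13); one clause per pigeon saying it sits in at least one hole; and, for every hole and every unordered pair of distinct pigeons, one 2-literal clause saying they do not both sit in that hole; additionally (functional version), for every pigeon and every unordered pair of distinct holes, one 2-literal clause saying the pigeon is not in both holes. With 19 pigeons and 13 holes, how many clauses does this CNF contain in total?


functional-PHP(19,13): 19 pigeons, 13 holes, 19*13 = 247 variables.
- pigeon clauses: one per pigeon -> 19 clauses
- hole clauses: 13 holes * C(19,2) = 13 * 171 -> 2223 clauses
- functional clauses: 19 pigeons * C(13,2) = 19 * 78 -> 1482 clauses
Total clauses = 19 + 2223 + 1482 = 3724

3724


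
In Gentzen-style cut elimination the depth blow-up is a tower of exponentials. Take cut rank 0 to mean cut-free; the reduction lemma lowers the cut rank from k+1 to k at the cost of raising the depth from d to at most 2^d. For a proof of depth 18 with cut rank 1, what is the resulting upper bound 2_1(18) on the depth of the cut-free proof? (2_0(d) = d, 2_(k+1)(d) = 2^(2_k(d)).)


Each rank reduction sends depth d to at most 2^d; cut rank r needs r reductions.
2_0(18) = 18
2_1(18) = 2^18 = 262144
Cut-free depth bound = 262144

262144


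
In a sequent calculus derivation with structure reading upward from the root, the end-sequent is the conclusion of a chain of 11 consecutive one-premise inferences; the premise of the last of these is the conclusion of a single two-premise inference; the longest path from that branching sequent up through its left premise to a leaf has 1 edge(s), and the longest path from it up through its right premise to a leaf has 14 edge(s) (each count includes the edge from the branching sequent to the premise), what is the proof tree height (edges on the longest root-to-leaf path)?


Longest path through the left premise: 1 edges (measured from the branching sequent)
Longest path through the right premise: 14 edges
Height of the subtree rooted at the branching sequent: max(1, 14) = 14
The branching sequent sits 11 edges above the root (the chain of one-premise inferences), so height = 14 + 11 = 25

25


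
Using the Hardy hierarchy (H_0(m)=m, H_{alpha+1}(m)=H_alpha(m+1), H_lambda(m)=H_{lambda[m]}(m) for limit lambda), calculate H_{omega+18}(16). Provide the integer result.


H_{omega+18}(16):
Unwind the 18 successor steps: H_{omega+18}(16) = H_omega(16+18) = H_omega(34).
H_omega(m) = H_m(m) = m + m = 2m.
Result = 2 * 34 = 68

68


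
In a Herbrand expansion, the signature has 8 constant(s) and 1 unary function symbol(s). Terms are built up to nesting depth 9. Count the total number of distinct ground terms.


Herbrand terms by depth:
Depth 0: 8 constants
Depth 1: 8 new terms (running total: 16)
Depth 2: 8 new terms (running total: 24)
Depth 3: 8 new terms (running total: 32)
Depth 4: 8 new terms (running total: 40)
Depth 5: 8 new terms (running total: 48)
Depth 6: 8 new terms (running total: 56)
Depth 7: 8 new terms (running total: 64)
Depth 8: 8 new terms (running total: 72)
Depth 9: 8 new terms (running total: 80)
Total distinct ground terms = 80

80


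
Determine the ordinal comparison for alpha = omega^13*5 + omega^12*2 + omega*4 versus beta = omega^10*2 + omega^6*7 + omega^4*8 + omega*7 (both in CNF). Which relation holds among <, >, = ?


Compare term by term from highest exponent:
alpha = omega^13*5 + omega^12*2 + omega*4
beta = omega^10*2 + omega^6*7 + omega^4*8 + omega*7
Term 1: alpha has omega^13*5, beta has omega^10*2
Term 2: alpha has omega^12*2, beta has omega^6*7
Term 3: alpha has omega^1*4, beta has omega^4*8
Term 4: alpha has omega^0*0, beta has omega^1*7
Result: alpha > beta

alpha > beta


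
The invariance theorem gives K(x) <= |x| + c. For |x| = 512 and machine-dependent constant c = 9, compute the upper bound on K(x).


K(x) <= |x| + c = 512 + 9 = 521

521


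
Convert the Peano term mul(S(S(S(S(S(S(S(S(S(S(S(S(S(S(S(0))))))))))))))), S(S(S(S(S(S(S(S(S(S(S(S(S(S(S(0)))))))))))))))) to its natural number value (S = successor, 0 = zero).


mul(S^15(0), S^15(0)):
S^15(0) = 15
S^15(0) = 15
15 * 15 = 225

225


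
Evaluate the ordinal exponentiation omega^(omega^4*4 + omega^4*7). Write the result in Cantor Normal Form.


omega^(omega^4*4 + omega^4*7):
Both terms of the exponent have the same exponent 4, so they merge: omega^4*4 + omega^4*7 = omega^4*(4+7) = omega^4*11.
omega raised to a CNF ordinal is a single CNF term: Result = omega^(omega^4*11)

omega^(omega^4*11)


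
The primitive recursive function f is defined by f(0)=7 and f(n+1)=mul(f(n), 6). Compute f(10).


f(0) = 7
f(1) = mul(f(0), 6) = mul(7, 6) = 42
f(2) = mul(f(1), 6) = mul(42, 6) = 252
f(3) = mul(f(2), 6) = mul(252, 6) = 1512
f(4) = mul(f(3), 6) = mul(1512, 6) = 9072
f(5) = mul(f(4), 6) = mul(9072, 6) = 54432
f(6) = mul(f(5), 6) = mul(54432, 6) = 326592
f(7) = mul(f(6), 6) = mul(326592, 6) = 1959552
f(8) = mul(f(7), 6) = mul(1959552, 6) = 11757312
f(9) = mul(f(8), 6) = mul(11757312, 6) = 70543872
f(10) = mul(f(9), 6) = mul(70543872, 6) = 423263232


423263232


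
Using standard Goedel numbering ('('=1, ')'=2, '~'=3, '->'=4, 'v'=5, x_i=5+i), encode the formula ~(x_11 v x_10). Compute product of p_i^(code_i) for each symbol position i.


Formula: ~(x_11 v x_10)
Symbol codes: [3, 1, 16, 5, 15, 2]
Primes: [2, 3, 5, 7, 11, 13]
p_1^3 = 2^3 = 8
p_2^1 = 3^1 = 3
p_3^16 = 5^16 = 152587890625
p_4^5 = 7^5 = 16807
p_5^15 = 11^15 = 4177248169415651
p_6^2 = 13^2 = 169
Product = 43450871657187506229246826171875000

43450871657187506229246826171875000


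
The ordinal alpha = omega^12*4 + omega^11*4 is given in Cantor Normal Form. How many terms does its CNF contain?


CNF: omega^12*4 + omega^11*4
Count the summands separated by '+':
  term 1: omega^12*4
  term 2: omega^11*4
Total terms = 2

2


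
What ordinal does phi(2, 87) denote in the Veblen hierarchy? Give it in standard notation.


phi(2, 87):
phi(2, beta) = zeta_beta (the beta-th zeta number, fixed point of epsilon).
phi(2, 87) = zeta_87

zeta_87


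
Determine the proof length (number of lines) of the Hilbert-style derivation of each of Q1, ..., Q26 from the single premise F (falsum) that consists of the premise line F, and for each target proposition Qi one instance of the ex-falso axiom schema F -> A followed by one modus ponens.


Ex falso, line by line:
- 1 premise line (F)
- 26 targets, each needing 1 axiom instance (F -> Qi) + 1 MP = 2 lines: 2 * 26 = 52
Total = 1 + 52 = 53 lines.

53


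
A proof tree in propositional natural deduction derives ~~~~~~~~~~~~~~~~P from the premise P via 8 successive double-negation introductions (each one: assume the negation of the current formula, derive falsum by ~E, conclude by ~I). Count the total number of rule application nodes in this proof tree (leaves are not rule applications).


Each double-negation introduction (from C infer ~~C) uses 2 inference nodes: one ~E (C and ~C give falsum) and one ~I (discharge ~C).
8 double negations = 8 * 2 = 16 inference nodes.

16


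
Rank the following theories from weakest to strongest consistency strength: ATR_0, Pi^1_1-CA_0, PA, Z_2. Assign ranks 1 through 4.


Ordering by consistency strength:
1. PA
2. ATR_0
3. Pi^1_1-CA_0
4. Z_2


ATR_0=2, Pi^1_1-CA_0=3, PA=1, Z_2=4


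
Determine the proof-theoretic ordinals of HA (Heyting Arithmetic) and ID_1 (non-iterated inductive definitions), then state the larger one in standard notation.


Proof-theoretic ordinal of HA (Heyting Arithmetic): epsilon_0
Proof-theoretic ordinal of ID_1 (non-iterated inductive definitions): psi_0(epsilon_{Omega+1})
Comparing: epsilon_0 < psi_0(epsilon_{Omega+1}).
The larger ordinal is psi_0(epsilon_{Omega+1}) (from ID_1 (non-iterated inductive definitions)).

psi_0(epsilon_{Omega+1})
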